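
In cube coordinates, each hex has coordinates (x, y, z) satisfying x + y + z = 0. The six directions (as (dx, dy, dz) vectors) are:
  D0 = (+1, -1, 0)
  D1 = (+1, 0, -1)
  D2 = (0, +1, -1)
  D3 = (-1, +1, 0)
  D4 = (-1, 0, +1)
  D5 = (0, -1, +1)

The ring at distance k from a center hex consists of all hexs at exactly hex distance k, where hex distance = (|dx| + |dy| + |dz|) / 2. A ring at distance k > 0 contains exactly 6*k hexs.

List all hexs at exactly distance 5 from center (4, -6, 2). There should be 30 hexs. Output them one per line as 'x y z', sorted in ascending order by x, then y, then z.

Walk ring at distance 5 from (4, -6, 2):
Start at center + D4*5 = (-1, -6, 7)
  hex 0: (-1, -6, 7)
  hex 1: (0, -7, 7)
  hex 2: (1, -8, 7)
  hex 3: (2, -9, 7)
  hex 4: (3, -10, 7)
  hex 5: (4, -11, 7)
  hex 6: (5, -11, 6)
  hex 7: (6, -11, 5)
  hex 8: (7, -11, 4)
  hex 9: (8, -11, 3)
  hex 10: (9, -11, 2)
  hex 11: (9, -10, 1)
  hex 12: (9, -9, 0)
  hex 13: (9, -8, -1)
  hex 14: (9, -7, -2)
  hex 15: (9, -6, -3)
  hex 16: (8, -5, -3)
  hex 17: (7, -4, -3)
  hex 18: (6, -3, -3)
  hex 19: (5, -2, -3)
  hex 20: (4, -1, -3)
  hex 21: (3, -1, -2)
  hex 22: (2, -1, -1)
  hex 23: (1, -1, 0)
  hex 24: (0, -1, 1)
  hex 25: (-1, -1, 2)
  hex 26: (-1, -2, 3)
  hex 27: (-1, -3, 4)
  hex 28: (-1, -4, 5)
  hex 29: (-1, -5, 6)
Sorted: 30 hexes.

Answer: -1 -6 7
-1 -5 6
-1 -4 5
-1 -3 4
-1 -2 3
-1 -1 2
0 -7 7
0 -1 1
1 -8 7
1 -1 0
2 -9 7
2 -1 -1
3 -10 7
3 -1 -2
4 -11 7
4 -1 -3
5 -11 6
5 -2 -3
6 -11 5
6 -3 -3
7 -11 4
7 -4 -3
8 -11 3
8 -5 -3
9 -11 2
9 -10 1
9 -9 0
9 -8 -1
9 -7 -2
9 -6 -3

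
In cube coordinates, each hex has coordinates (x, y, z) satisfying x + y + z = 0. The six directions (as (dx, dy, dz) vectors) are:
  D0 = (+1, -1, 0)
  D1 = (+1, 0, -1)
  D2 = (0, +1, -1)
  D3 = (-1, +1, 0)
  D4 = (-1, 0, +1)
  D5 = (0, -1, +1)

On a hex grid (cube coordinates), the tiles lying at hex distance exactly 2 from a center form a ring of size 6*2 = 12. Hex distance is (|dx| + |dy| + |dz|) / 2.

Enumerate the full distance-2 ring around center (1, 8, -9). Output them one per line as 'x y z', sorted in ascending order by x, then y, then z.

Walk ring at distance 2 from (1, 8, -9):
Start at center + D4*2 = (-1, 8, -7)
  hex 0: (-1, 8, -7)
  hex 1: (0, 7, -7)
  hex 2: (1, 6, -7)
  hex 3: (2, 6, -8)
  hex 4: (3, 6, -9)
  hex 5: (3, 7, -10)
  hex 6: (3, 8, -11)
  hex 7: (2, 9, -11)
  hex 8: (1, 10, -11)
  hex 9: (0, 10, -10)
  hex 10: (-1, 10, -9)
  hex 11: (-1, 9, -8)
Sorted: 12 hexes.

Answer: -1 8 -7
-1 9 -8
-1 10 -9
0 7 -7
0 10 -10
1 6 -7
1 10 -11
2 6 -8
2 9 -11
3 6 -9
3 7 -10
3 8 -11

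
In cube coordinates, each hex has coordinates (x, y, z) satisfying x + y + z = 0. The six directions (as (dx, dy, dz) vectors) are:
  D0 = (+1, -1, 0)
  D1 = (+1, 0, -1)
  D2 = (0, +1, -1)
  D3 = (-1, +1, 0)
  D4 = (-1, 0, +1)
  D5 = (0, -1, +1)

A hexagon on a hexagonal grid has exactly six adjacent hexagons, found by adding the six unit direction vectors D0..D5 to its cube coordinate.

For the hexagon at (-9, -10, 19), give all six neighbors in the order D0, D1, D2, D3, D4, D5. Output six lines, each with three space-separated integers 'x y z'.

Center: (-9, -10, 19). Add each direction:
  D0: (-9, -10, 19) + (1, -1, 0) = (-8, -11, 19)
  D1: (-9, -10, 19) + (1, 0, -1) = (-8, -10, 18)
  D2: (-9, -10, 19) + (0, 1, -1) = (-9, -9, 18)
  D3: (-9, -10, 19) + (-1, 1, 0) = (-10, -9, 19)
  D4: (-9, -10, 19) + (-1, 0, 1) = (-10, -10, 20)
  D5: (-9, -10, 19) + (0, -1, 1) = (-9, -11, 20)

Answer: -8 -11 19
-8 -10 18
-9 -9 18
-10 -9 19
-10 -10 20
-9 -11 20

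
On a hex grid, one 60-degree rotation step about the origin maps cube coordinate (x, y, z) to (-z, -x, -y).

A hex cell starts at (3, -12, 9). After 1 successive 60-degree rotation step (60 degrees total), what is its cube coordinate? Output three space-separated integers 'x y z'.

Answer: -9 -3 12

Derivation:
Start: (3, -12, 9)
Step 1: (3, -12, 9) -> (-(9), -(3), -(-12)) = (-9, -3, 12)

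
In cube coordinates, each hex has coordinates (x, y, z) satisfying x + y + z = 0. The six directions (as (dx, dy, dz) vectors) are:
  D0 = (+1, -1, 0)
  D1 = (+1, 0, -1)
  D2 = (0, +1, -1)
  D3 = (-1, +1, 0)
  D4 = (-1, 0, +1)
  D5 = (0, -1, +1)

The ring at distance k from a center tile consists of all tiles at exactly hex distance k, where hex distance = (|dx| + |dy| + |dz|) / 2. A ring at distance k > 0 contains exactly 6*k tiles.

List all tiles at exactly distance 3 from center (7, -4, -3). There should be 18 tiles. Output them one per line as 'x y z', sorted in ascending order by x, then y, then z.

Walk ring at distance 3 from (7, -4, -3):
Start at center + D4*3 = (4, -4, 0)
  hex 0: (4, -4, 0)
  hex 1: (5, -5, 0)
  hex 2: (6, -6, 0)
  hex 3: (7, -7, 0)
  hex 4: (8, -7, -1)
  hex 5: (9, -7, -2)
  hex 6: (10, -7, -3)
  hex 7: (10, -6, -4)
  hex 8: (10, -5, -5)
  hex 9: (10, -4, -6)
  hex 10: (9, -3, -6)
  hex 11: (8, -2, -6)
  hex 12: (7, -1, -6)
  hex 13: (6, -1, -5)
  hex 14: (5, -1, -4)
  hex 15: (4, -1, -3)
  hex 16: (4, -2, -2)
  hex 17: (4, -3, -1)
Sorted: 18 hexes.

Answer: 4 -4 0
4 -3 -1
4 -2 -2
4 -1 -3
5 -5 0
5 -1 -4
6 -6 0
6 -1 -5
7 -7 0
7 -1 -6
8 -7 -1
8 -2 -6
9 -7 -2
9 -3 -6
10 -7 -3
10 -6 -4
10 -5 -5
10 -4 -6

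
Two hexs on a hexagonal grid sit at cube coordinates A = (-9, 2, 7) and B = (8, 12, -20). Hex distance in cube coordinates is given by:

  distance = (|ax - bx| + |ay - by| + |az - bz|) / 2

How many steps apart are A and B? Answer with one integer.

|ax - bx| = |-9 - 8| = 17
|ay - by| = |2 - 12| = 10
|az - bz| = |7 - (-20)| = 27
distance = (17 + 10 + 27) / 2 = 54 / 2 = 27

Answer: 27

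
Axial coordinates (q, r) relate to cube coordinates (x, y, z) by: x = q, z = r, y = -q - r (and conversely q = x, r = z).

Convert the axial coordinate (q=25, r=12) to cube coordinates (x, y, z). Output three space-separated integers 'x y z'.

Answer: 25 -37 12

Derivation:
x = q = 25
z = r = 12
y = -x - z = -(25) - (12) = -37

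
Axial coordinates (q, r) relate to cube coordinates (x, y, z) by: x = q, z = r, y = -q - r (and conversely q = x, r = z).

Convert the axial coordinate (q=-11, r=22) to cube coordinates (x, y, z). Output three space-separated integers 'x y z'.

x = q = -11
z = r = 22
y = -x - z = -(-11) - (22) = -11

Answer: -11 -11 22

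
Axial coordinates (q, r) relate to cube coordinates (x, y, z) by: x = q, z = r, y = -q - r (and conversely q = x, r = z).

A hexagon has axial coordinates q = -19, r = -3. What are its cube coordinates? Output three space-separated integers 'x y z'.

Answer: -19 22 -3

Derivation:
x = q = -19
z = r = -3
y = -x - z = -(-19) - (-3) = 22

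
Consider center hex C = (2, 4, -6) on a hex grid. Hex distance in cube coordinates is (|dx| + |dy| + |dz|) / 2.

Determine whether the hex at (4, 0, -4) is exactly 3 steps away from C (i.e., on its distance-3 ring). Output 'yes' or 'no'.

|px - cx| = |4 - 2| = 2
|py - cy| = |0 - 4| = 4
|pz - cz| = |-4 - (-6)| = 2
distance = (2+4+2)/2 = 8/2 = 4
radius = 3; distance != radius -> no

Answer: no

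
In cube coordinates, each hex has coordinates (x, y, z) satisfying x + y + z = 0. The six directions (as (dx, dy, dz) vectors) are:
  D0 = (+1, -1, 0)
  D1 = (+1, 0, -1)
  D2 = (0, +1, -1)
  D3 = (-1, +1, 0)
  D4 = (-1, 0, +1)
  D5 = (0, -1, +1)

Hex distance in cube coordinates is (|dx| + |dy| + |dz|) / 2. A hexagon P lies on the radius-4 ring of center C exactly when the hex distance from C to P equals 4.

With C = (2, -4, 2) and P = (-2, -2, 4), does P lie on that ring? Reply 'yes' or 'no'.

|px - cx| = |-2 - 2| = 4
|py - cy| = |-2 - (-4)| = 2
|pz - cz| = |4 - 2| = 2
distance = (4+2+2)/2 = 8/2 = 4
radius = 4; distance == radius -> yes

Answer: yes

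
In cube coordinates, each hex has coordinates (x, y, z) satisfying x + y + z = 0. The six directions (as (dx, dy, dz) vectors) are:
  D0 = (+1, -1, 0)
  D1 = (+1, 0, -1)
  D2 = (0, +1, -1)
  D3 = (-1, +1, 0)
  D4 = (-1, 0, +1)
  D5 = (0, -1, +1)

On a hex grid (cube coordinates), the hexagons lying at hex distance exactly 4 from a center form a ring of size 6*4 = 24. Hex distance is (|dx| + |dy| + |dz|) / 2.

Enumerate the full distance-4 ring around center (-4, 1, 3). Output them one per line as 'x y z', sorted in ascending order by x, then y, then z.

Answer: -8 1 7
-8 2 6
-8 3 5
-8 4 4
-8 5 3
-7 0 7
-7 5 2
-6 -1 7
-6 5 1
-5 -2 7
-5 5 0
-4 -3 7
-4 5 -1
-3 -3 6
-3 4 -1
-2 -3 5
-2 3 -1
-1 -3 4
-1 2 -1
0 -3 3
0 -2 2
0 -1 1
0 0 0
0 1 -1

Derivation:
Walk ring at distance 4 from (-4, 1, 3):
Start at center + D4*4 = (-8, 1, 7)
  hex 0: (-8, 1, 7)
  hex 1: (-7, 0, 7)
  hex 2: (-6, -1, 7)
  hex 3: (-5, -2, 7)
  hex 4: (-4, -3, 7)
  hex 5: (-3, -3, 6)
  hex 6: (-2, -3, 5)
  hex 7: (-1, -3, 4)
  hex 8: (0, -3, 3)
  hex 9: (0, -2, 2)
  hex 10: (0, -1, 1)
  hex 11: (0, 0, 0)
  hex 12: (0, 1, -1)
  hex 13: (-1, 2, -1)
  hex 14: (-2, 3, -1)
  hex 15: (-3, 4, -1)
  hex 16: (-4, 5, -1)
  hex 17: (-5, 5, 0)
  hex 18: (-6, 5, 1)
  hex 19: (-7, 5, 2)
  hex 20: (-8, 5, 3)
  hex 21: (-8, 4, 4)
  hex 22: (-8, 3, 5)
  hex 23: (-8, 2, 6)
Sorted: 24 hexes.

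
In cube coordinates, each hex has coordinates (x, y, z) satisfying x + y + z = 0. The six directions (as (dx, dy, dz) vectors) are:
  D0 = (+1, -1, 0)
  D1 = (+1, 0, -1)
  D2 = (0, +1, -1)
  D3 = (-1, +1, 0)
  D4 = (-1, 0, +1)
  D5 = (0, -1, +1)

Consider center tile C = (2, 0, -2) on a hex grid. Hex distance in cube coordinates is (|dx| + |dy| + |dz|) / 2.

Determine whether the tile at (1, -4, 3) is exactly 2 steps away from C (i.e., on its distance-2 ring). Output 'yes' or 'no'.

Answer: no

Derivation:
|px - cx| = |1 - 2| = 1
|py - cy| = |-4 - 0| = 4
|pz - cz| = |3 - (-2)| = 5
distance = (1+4+5)/2 = 10/2 = 5
radius = 2; distance != radius -> no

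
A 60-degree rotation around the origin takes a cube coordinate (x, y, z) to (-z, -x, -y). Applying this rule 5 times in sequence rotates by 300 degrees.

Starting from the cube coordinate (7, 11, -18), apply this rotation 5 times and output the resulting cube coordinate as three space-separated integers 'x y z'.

Start: (7, 11, -18)
Step 1: (7, 11, -18) -> (-(-18), -(7), -(11)) = (18, -7, -11)
Step 2: (18, -7, -11) -> (-(-11), -(18), -(-7)) = (11, -18, 7)
Step 3: (11, -18, 7) -> (-(7), -(11), -(-18)) = (-7, -11, 18)
Step 4: (-7, -11, 18) -> (-(18), -(-7), -(-11)) = (-18, 7, 11)
Step 5: (-18, 7, 11) -> (-(11), -(-18), -(7)) = (-11, 18, -7)

Answer: -11 18 -7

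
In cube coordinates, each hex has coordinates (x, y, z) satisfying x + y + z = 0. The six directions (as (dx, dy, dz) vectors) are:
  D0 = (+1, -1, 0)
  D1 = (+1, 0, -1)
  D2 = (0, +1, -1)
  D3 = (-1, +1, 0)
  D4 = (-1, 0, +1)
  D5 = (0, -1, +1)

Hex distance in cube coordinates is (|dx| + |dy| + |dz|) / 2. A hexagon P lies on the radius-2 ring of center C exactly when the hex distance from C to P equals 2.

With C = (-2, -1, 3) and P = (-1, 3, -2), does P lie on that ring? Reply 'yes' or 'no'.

Answer: no

Derivation:
|px - cx| = |-1 - (-2)| = 1
|py - cy| = |3 - (-1)| = 4
|pz - cz| = |-2 - 3| = 5
distance = (1+4+5)/2 = 10/2 = 5
radius = 2; distance != radius -> no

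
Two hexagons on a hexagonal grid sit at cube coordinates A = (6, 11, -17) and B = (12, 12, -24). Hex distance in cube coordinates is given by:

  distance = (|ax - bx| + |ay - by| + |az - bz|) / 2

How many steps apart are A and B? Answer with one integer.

|ax - bx| = |6 - 12| = 6
|ay - by| = |11 - 12| = 1
|az - bz| = |-17 - (-24)| = 7
distance = (6 + 1 + 7) / 2 = 14 / 2 = 7

Answer: 7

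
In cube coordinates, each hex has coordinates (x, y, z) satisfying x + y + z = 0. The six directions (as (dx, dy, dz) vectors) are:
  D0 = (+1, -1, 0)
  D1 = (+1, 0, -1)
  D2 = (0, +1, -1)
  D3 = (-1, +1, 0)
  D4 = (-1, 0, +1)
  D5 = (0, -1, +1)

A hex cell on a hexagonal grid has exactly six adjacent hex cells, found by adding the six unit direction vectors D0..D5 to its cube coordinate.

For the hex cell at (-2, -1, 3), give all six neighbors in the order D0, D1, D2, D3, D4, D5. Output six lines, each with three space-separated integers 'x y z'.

Center: (-2, -1, 3). Add each direction:
  D0: (-2, -1, 3) + (1, -1, 0) = (-1, -2, 3)
  D1: (-2, -1, 3) + (1, 0, -1) = (-1, -1, 2)
  D2: (-2, -1, 3) + (0, 1, -1) = (-2, 0, 2)
  D3: (-2, -1, 3) + (-1, 1, 0) = (-3, 0, 3)
  D4: (-2, -1, 3) + (-1, 0, 1) = (-3, -1, 4)
  D5: (-2, -1, 3) + (0, -1, 1) = (-2, -2, 4)

Answer: -1 -2 3
-1 -1 2
-2 0 2
-3 0 3
-3 -1 4
-2 -2 4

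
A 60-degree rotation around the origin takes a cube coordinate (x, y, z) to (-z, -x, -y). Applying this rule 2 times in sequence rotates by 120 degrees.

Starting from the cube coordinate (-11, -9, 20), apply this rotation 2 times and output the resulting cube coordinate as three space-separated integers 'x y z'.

Start: (-11, -9, 20)
Step 1: (-11, -9, 20) -> (-(20), -(-11), -(-9)) = (-20, 11, 9)
Step 2: (-20, 11, 9) -> (-(9), -(-20), -(11)) = (-9, 20, -11)

Answer: -9 20 -11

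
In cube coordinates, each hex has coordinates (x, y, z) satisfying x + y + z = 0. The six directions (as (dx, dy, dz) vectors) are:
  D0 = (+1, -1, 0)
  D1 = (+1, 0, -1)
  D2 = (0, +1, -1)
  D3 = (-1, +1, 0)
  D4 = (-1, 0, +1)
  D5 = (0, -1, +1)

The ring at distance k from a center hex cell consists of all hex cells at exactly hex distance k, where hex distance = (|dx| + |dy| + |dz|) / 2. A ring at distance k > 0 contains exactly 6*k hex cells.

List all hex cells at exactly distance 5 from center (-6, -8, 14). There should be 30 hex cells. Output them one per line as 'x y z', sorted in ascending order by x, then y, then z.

Answer: -11 -8 19
-11 -7 18
-11 -6 17
-11 -5 16
-11 -4 15
-11 -3 14
-10 -9 19
-10 -3 13
-9 -10 19
-9 -3 12
-8 -11 19
-8 -3 11
-7 -12 19
-7 -3 10
-6 -13 19
-6 -3 9
-5 -13 18
-5 -4 9
-4 -13 17
-4 -5 9
-3 -13 16
-3 -6 9
-2 -13 15
-2 -7 9
-1 -13 14
-1 -12 13
-1 -11 12
-1 -10 11
-1 -9 10
-1 -8 9

Derivation:
Walk ring at distance 5 from (-6, -8, 14):
Start at center + D4*5 = (-11, -8, 19)
  hex 0: (-11, -8, 19)
  hex 1: (-10, -9, 19)
  hex 2: (-9, -10, 19)
  hex 3: (-8, -11, 19)
  hex 4: (-7, -12, 19)
  hex 5: (-6, -13, 19)
  hex 6: (-5, -13, 18)
  hex 7: (-4, -13, 17)
  hex 8: (-3, -13, 16)
  hex 9: (-2, -13, 15)
  hex 10: (-1, -13, 14)
  hex 11: (-1, -12, 13)
  hex 12: (-1, -11, 12)
  hex 13: (-1, -10, 11)
  hex 14: (-1, -9, 10)
  hex 15: (-1, -8, 9)
  hex 16: (-2, -7, 9)
  hex 17: (-3, -6, 9)
  hex 18: (-4, -5, 9)
  hex 19: (-5, -4, 9)
  hex 20: (-6, -3, 9)
  hex 21: (-7, -3, 10)
  hex 22: (-8, -3, 11)
  hex 23: (-9, -3, 12)
  hex 24: (-10, -3, 13)
  hex 25: (-11, -3, 14)
  hex 26: (-11, -4, 15)
  hex 27: (-11, -5, 16)
  hex 28: (-11, -6, 17)
  hex 29: (-11, -7, 18)
Sorted: 30 hexes.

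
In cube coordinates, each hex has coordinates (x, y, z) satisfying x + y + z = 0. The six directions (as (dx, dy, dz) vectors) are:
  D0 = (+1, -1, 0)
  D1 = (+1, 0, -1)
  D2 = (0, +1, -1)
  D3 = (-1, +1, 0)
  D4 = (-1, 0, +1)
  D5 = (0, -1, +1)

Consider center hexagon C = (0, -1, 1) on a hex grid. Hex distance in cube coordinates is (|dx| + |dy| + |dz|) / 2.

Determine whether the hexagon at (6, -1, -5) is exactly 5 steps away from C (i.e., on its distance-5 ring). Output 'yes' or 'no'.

Answer: no

Derivation:
|px - cx| = |6 - 0| = 6
|py - cy| = |-1 - (-1)| = 0
|pz - cz| = |-5 - 1| = 6
distance = (6+0+6)/2 = 12/2 = 6
radius = 5; distance != radius -> no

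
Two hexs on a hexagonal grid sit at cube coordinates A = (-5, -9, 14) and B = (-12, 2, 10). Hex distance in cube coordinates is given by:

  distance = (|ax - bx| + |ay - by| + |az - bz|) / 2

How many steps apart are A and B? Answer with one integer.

|ax - bx| = |-5 - (-12)| = 7
|ay - by| = |-9 - 2| = 11
|az - bz| = |14 - 10| = 4
distance = (7 + 11 + 4) / 2 = 22 / 2 = 11

Answer: 11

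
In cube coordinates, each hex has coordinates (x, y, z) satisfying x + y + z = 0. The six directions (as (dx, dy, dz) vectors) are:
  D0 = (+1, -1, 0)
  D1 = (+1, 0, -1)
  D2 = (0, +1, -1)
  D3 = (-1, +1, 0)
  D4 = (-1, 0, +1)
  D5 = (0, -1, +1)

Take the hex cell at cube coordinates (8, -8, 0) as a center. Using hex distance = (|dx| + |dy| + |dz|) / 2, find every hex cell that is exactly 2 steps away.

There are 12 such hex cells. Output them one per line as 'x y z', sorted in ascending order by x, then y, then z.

Walk ring at distance 2 from (8, -8, 0):
Start at center + D4*2 = (6, -8, 2)
  hex 0: (6, -8, 2)
  hex 1: (7, -9, 2)
  hex 2: (8, -10, 2)
  hex 3: (9, -10, 1)
  hex 4: (10, -10, 0)
  hex 5: (10, -9, -1)
  hex 6: (10, -8, -2)
  hex 7: (9, -7, -2)
  hex 8: (8, -6, -2)
  hex 9: (7, -6, -1)
  hex 10: (6, -6, 0)
  hex 11: (6, -7, 1)
Sorted: 12 hexes.

Answer: 6 -8 2
6 -7 1
6 -6 0
7 -9 2
7 -6 -1
8 -10 2
8 -6 -2
9 -10 1
9 -7 -2
10 -10 0
10 -9 -1
10 -8 -2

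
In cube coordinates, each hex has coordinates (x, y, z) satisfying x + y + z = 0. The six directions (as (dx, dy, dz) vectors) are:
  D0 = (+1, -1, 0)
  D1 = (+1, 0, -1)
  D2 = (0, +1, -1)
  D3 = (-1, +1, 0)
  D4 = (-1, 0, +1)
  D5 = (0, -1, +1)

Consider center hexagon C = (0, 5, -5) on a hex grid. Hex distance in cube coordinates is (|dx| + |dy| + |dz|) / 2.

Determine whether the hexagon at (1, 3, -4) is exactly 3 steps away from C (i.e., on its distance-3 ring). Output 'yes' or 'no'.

Answer: no

Derivation:
|px - cx| = |1 - 0| = 1
|py - cy| = |3 - 5| = 2
|pz - cz| = |-4 - (-5)| = 1
distance = (1+2+1)/2 = 4/2 = 2
radius = 3; distance != radius -> no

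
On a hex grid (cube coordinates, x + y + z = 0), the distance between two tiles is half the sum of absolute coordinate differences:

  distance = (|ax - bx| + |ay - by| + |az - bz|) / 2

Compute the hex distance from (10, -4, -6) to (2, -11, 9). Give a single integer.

Answer: 15

Derivation:
|ax - bx| = |10 - 2| = 8
|ay - by| = |-4 - (-11)| = 7
|az - bz| = |-6 - 9| = 15
distance = (8 + 7 + 15) / 2 = 30 / 2 = 15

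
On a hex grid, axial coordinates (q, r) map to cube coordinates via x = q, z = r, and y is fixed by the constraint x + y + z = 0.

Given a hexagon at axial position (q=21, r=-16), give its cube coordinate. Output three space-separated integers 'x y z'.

x = q = 21
z = r = -16
y = -x - z = -(21) - (-16) = -5

Answer: 21 -5 -16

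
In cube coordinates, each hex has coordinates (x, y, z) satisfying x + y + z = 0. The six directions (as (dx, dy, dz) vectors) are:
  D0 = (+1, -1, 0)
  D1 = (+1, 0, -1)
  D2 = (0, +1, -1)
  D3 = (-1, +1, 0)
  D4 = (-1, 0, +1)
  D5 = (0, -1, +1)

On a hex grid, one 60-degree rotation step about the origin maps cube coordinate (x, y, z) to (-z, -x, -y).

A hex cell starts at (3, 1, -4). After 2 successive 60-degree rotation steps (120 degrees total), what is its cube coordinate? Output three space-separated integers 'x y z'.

Answer: 1 -4 3

Derivation:
Start: (3, 1, -4)
Step 1: (3, 1, -4) -> (-(-4), -(3), -(1)) = (4, -3, -1)
Step 2: (4, -3, -1) -> (-(-1), -(4), -(-3)) = (1, -4, 3)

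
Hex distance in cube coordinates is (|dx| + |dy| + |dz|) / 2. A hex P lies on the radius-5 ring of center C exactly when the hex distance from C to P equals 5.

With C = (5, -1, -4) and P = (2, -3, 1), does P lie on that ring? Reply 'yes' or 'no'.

|px - cx| = |2 - 5| = 3
|py - cy| = |-3 - (-1)| = 2
|pz - cz| = |1 - (-4)| = 5
distance = (3+2+5)/2 = 10/2 = 5
radius = 5; distance == radius -> yes

Answer: yes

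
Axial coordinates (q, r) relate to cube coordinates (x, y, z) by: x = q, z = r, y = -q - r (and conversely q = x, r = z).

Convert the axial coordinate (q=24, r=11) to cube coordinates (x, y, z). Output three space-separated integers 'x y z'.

Answer: 24 -35 11

Derivation:
x = q = 24
z = r = 11
y = -x - z = -(24) - (11) = -35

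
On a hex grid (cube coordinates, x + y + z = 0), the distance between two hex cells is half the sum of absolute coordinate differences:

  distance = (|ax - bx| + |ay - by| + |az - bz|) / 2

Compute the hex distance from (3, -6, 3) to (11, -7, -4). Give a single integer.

|ax - bx| = |3 - 11| = 8
|ay - by| = |-6 - (-7)| = 1
|az - bz| = |3 - (-4)| = 7
distance = (8 + 1 + 7) / 2 = 16 / 2 = 8

Answer: 8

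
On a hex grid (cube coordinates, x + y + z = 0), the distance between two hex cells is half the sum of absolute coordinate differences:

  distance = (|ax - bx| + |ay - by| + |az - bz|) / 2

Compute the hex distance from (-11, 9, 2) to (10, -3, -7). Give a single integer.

Answer: 21

Derivation:
|ax - bx| = |-11 - 10| = 21
|ay - by| = |9 - (-3)| = 12
|az - bz| = |2 - (-7)| = 9
distance = (21 + 12 + 9) / 2 = 42 / 2 = 21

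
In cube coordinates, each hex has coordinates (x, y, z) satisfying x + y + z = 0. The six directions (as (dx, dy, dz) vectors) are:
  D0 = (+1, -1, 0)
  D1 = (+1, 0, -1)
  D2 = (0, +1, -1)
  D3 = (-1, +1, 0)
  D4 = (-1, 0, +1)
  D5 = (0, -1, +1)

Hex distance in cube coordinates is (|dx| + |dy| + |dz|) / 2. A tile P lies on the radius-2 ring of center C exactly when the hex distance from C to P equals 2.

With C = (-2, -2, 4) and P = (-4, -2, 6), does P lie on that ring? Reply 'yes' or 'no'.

Answer: yes

Derivation:
|px - cx| = |-4 - (-2)| = 2
|py - cy| = |-2 - (-2)| = 0
|pz - cz| = |6 - 4| = 2
distance = (2+0+2)/2 = 4/2 = 2
radius = 2; distance == radius -> yes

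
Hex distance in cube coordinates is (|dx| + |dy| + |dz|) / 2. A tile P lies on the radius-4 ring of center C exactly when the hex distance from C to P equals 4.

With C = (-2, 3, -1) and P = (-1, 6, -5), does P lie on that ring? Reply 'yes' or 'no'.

|px - cx| = |-1 - (-2)| = 1
|py - cy| = |6 - 3| = 3
|pz - cz| = |-5 - (-1)| = 4
distance = (1+3+4)/2 = 8/2 = 4
radius = 4; distance == radius -> yes

Answer: yes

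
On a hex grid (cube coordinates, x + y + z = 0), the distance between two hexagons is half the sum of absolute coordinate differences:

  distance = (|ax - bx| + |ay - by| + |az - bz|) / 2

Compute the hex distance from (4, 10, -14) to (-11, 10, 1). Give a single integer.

|ax - bx| = |4 - (-11)| = 15
|ay - by| = |10 - 10| = 0
|az - bz| = |-14 - 1| = 15
distance = (15 + 0 + 15) / 2 = 30 / 2 = 15

Answer: 15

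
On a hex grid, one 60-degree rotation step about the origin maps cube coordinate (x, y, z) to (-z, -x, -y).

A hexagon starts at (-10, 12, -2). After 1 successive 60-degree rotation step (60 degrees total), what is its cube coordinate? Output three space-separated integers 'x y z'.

Answer: 2 10 -12

Derivation:
Start: (-10, 12, -2)
Step 1: (-10, 12, -2) -> (-(-2), -(-10), -(12)) = (2, 10, -12)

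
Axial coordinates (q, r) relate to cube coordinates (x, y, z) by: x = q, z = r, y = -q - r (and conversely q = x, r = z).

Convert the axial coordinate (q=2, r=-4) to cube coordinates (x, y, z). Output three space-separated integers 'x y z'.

x = q = 2
z = r = -4
y = -x - z = -(2) - (-4) = 2

Answer: 2 2 -4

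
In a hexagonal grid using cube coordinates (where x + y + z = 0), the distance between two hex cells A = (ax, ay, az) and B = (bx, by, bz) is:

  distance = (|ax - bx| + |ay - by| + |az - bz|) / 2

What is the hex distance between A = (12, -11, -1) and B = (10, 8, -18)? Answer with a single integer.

Answer: 19

Derivation:
|ax - bx| = |12 - 10| = 2
|ay - by| = |-11 - 8| = 19
|az - bz| = |-1 - (-18)| = 17
distance = (2 + 19 + 17) / 2 = 38 / 2 = 19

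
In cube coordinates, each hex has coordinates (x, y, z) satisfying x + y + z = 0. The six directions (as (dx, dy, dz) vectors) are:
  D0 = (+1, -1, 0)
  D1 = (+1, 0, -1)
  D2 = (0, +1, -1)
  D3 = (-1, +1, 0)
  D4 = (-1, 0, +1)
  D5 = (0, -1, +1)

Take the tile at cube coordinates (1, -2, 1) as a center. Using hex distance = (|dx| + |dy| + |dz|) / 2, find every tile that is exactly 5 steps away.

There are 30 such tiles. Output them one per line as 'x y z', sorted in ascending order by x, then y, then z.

Answer: -4 -2 6
-4 -1 5
-4 0 4
-4 1 3
-4 2 2
-4 3 1
-3 -3 6
-3 3 0
-2 -4 6
-2 3 -1
-1 -5 6
-1 3 -2
0 -6 6
0 3 -3
1 -7 6
1 3 -4
2 -7 5
2 2 -4
3 -7 4
3 1 -4
4 -7 3
4 0 -4
5 -7 2
5 -1 -4
6 -7 1
6 -6 0
6 -5 -1
6 -4 -2
6 -3 -3
6 -2 -4

Derivation:
Walk ring at distance 5 from (1, -2, 1):
Start at center + D4*5 = (-4, -2, 6)
  hex 0: (-4, -2, 6)
  hex 1: (-3, -3, 6)
  hex 2: (-2, -4, 6)
  hex 3: (-1, -5, 6)
  hex 4: (0, -6, 6)
  hex 5: (1, -7, 6)
  hex 6: (2, -7, 5)
  hex 7: (3, -7, 4)
  hex 8: (4, -7, 3)
  hex 9: (5, -7, 2)
  hex 10: (6, -7, 1)
  hex 11: (6, -6, 0)
  hex 12: (6, -5, -1)
  hex 13: (6, -4, -2)
  hex 14: (6, -3, -3)
  hex 15: (6, -2, -4)
  hex 16: (5, -1, -4)
  hex 17: (4, 0, -4)
  hex 18: (3, 1, -4)
  hex 19: (2, 2, -4)
  hex 20: (1, 3, -4)
  hex 21: (0, 3, -3)
  hex 22: (-1, 3, -2)
  hex 23: (-2, 3, -1)
  hex 24: (-3, 3, 0)
  hex 25: (-4, 3, 1)
  hex 26: (-4, 2, 2)
  hex 27: (-4, 1, 3)
  hex 28: (-4, 0, 4)
  hex 29: (-4, -1, 5)
Sorted: 30 hexes.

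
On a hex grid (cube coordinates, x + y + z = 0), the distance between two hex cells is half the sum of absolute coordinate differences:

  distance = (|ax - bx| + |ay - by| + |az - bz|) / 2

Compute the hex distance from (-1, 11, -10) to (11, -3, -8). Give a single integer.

|ax - bx| = |-1 - 11| = 12
|ay - by| = |11 - (-3)| = 14
|az - bz| = |-10 - (-8)| = 2
distance = (12 + 14 + 2) / 2 = 28 / 2 = 14

Answer: 14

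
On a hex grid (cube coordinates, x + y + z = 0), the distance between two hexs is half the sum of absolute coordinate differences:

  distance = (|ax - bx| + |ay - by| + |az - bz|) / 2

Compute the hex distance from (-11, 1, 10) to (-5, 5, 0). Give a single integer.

|ax - bx| = |-11 - (-5)| = 6
|ay - by| = |1 - 5| = 4
|az - bz| = |10 - 0| = 10
distance = (6 + 4 + 10) / 2 = 20 / 2 = 10

Answer: 10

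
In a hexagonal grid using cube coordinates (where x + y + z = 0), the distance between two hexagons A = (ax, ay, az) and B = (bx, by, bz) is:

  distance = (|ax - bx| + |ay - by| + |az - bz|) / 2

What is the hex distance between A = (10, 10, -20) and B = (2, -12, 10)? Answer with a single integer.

|ax - bx| = |10 - 2| = 8
|ay - by| = |10 - (-12)| = 22
|az - bz| = |-20 - 10| = 30
distance = (8 + 22 + 30) / 2 = 60 / 2 = 30

Answer: 30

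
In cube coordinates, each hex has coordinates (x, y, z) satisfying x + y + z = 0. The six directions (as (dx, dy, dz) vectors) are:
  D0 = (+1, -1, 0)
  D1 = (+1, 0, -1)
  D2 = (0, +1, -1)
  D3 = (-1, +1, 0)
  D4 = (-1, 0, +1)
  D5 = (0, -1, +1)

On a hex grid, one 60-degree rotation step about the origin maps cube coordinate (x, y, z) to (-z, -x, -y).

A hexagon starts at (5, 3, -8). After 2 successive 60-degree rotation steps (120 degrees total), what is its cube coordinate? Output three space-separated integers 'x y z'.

Answer: 3 -8 5

Derivation:
Start: (5, 3, -8)
Step 1: (5, 3, -8) -> (-(-8), -(5), -(3)) = (8, -5, -3)
Step 2: (8, -5, -3) -> (-(-3), -(8), -(-5)) = (3, -8, 5)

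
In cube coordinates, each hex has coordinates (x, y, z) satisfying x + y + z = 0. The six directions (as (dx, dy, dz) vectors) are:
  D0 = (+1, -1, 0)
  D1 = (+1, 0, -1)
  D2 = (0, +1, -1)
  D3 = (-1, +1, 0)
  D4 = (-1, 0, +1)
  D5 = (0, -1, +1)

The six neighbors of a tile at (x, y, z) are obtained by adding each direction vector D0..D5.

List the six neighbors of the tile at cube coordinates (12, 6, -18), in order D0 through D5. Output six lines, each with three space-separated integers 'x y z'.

Answer: 13 5 -18
13 6 -19
12 7 -19
11 7 -18
11 6 -17
12 5 -17

Derivation:
Center: (12, 6, -18). Add each direction:
  D0: (12, 6, -18) + (1, -1, 0) = (13, 5, -18)
  D1: (12, 6, -18) + (1, 0, -1) = (13, 6, -19)
  D2: (12, 6, -18) + (0, 1, -1) = (12, 7, -19)
  D3: (12, 6, -18) + (-1, 1, 0) = (11, 7, -18)
  D4: (12, 6, -18) + (-1, 0, 1) = (11, 6, -17)
  D5: (12, 6, -18) + (0, -1, 1) = (12, 5, -17)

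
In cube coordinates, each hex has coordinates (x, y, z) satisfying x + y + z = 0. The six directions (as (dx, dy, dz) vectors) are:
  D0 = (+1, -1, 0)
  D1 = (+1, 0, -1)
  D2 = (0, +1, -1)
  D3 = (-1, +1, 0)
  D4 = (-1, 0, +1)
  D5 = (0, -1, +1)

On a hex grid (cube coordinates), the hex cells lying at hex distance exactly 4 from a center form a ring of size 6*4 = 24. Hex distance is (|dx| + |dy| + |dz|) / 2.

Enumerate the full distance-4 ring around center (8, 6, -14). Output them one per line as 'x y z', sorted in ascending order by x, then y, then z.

Walk ring at distance 4 from (8, 6, -14):
Start at center + D4*4 = (4, 6, -10)
  hex 0: (4, 6, -10)
  hex 1: (5, 5, -10)
  hex 2: (6, 4, -10)
  hex 3: (7, 3, -10)
  hex 4: (8, 2, -10)
  hex 5: (9, 2, -11)
  hex 6: (10, 2, -12)
  hex 7: (11, 2, -13)
  hex 8: (12, 2, -14)
  hex 9: (12, 3, -15)
  hex 10: (12, 4, -16)
  hex 11: (12, 5, -17)
  hex 12: (12, 6, -18)
  hex 13: (11, 7, -18)
  hex 14: (10, 8, -18)
  hex 15: (9, 9, -18)
  hex 16: (8, 10, -18)
  hex 17: (7, 10, -17)
  hex 18: (6, 10, -16)
  hex 19: (5, 10, -15)
  hex 20: (4, 10, -14)
  hex 21: (4, 9, -13)
  hex 22: (4, 8, -12)
  hex 23: (4, 7, -11)
Sorted: 24 hexes.

Answer: 4 6 -10
4 7 -11
4 8 -12
4 9 -13
4 10 -14
5 5 -10
5 10 -15
6 4 -10
6 10 -16
7 3 -10
7 10 -17
8 2 -10
8 10 -18
9 2 -11
9 9 -18
10 2 -12
10 8 -18
11 2 -13
11 7 -18
12 2 -14
12 3 -15
12 4 -16
12 5 -17
12 6 -18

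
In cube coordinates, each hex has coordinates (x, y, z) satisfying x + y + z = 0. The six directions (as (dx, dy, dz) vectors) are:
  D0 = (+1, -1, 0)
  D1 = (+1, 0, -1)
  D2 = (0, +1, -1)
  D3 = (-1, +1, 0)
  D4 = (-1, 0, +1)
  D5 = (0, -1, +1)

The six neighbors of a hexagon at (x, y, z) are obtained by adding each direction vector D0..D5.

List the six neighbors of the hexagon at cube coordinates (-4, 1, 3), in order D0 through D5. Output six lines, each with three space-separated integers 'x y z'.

Center: (-4, 1, 3). Add each direction:
  D0: (-4, 1, 3) + (1, -1, 0) = (-3, 0, 3)
  D1: (-4, 1, 3) + (1, 0, -1) = (-3, 1, 2)
  D2: (-4, 1, 3) + (0, 1, -1) = (-4, 2, 2)
  D3: (-4, 1, 3) + (-1, 1, 0) = (-5, 2, 3)
  D4: (-4, 1, 3) + (-1, 0, 1) = (-5, 1, 4)
  D5: (-4, 1, 3) + (0, -1, 1) = (-4, 0, 4)

Answer: -3 0 3
-3 1 2
-4 2 2
-5 2 3
-5 1 4
-4 0 4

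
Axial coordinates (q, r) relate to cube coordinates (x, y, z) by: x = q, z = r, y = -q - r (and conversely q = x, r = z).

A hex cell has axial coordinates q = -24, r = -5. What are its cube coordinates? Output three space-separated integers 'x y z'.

Answer: -24 29 -5

Derivation:
x = q = -24
z = r = -5
y = -x - z = -(-24) - (-5) = 29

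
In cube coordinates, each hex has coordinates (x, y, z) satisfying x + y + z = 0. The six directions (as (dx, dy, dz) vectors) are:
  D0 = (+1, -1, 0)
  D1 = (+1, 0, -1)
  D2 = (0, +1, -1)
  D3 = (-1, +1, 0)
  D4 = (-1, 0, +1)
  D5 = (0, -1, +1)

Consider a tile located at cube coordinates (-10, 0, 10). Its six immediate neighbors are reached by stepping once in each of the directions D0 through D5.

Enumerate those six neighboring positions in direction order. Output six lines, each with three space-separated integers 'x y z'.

Answer: -9 -1 10
-9 0 9
-10 1 9
-11 1 10
-11 0 11
-10 -1 11

Derivation:
Center: (-10, 0, 10). Add each direction:
  D0: (-10, 0, 10) + (1, -1, 0) = (-9, -1, 10)
  D1: (-10, 0, 10) + (1, 0, -1) = (-9, 0, 9)
  D2: (-10, 0, 10) + (0, 1, -1) = (-10, 1, 9)
  D3: (-10, 0, 10) + (-1, 1, 0) = (-11, 1, 10)
  D4: (-10, 0, 10) + (-1, 0, 1) = (-11, 0, 11)
  D5: (-10, 0, 10) + (0, -1, 1) = (-10, -1, 11)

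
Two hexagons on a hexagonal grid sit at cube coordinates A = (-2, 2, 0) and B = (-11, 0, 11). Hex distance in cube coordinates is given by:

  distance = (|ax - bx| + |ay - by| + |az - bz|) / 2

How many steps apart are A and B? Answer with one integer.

Answer: 11

Derivation:
|ax - bx| = |-2 - (-11)| = 9
|ay - by| = |2 - 0| = 2
|az - bz| = |0 - 11| = 11
distance = (9 + 2 + 11) / 2 = 22 / 2 = 11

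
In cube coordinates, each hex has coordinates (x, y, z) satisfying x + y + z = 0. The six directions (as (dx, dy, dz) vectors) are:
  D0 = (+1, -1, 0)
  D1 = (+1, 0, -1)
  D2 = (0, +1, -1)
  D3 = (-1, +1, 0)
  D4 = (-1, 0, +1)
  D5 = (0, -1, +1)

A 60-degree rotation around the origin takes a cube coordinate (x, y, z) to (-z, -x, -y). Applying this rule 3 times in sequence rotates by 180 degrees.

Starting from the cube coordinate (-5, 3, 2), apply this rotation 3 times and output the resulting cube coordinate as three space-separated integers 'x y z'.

Start: (-5, 3, 2)
Step 1: (-5, 3, 2) -> (-(2), -(-5), -(3)) = (-2, 5, -3)
Step 2: (-2, 5, -3) -> (-(-3), -(-2), -(5)) = (3, 2, -5)
Step 3: (3, 2, -5) -> (-(-5), -(3), -(2)) = (5, -3, -2)

Answer: 5 -3 -2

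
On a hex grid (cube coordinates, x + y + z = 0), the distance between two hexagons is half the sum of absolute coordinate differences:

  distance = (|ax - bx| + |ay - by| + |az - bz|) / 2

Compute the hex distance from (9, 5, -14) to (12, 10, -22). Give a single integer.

Answer: 8

Derivation:
|ax - bx| = |9 - 12| = 3
|ay - by| = |5 - 10| = 5
|az - bz| = |-14 - (-22)| = 8
distance = (3 + 5 + 8) / 2 = 16 / 2 = 8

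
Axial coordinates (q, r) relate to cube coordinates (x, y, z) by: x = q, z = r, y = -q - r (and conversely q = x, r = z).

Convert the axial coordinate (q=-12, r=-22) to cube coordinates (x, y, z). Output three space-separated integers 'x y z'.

Answer: -12 34 -22

Derivation:
x = q = -12
z = r = -22
y = -x - z = -(-12) - (-22) = 34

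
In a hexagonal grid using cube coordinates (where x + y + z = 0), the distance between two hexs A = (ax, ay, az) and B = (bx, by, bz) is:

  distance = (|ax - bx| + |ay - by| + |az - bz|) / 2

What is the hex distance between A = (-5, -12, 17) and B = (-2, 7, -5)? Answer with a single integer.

Answer: 22

Derivation:
|ax - bx| = |-5 - (-2)| = 3
|ay - by| = |-12 - 7| = 19
|az - bz| = |17 - (-5)| = 22
distance = (3 + 19 + 22) / 2 = 44 / 2 = 22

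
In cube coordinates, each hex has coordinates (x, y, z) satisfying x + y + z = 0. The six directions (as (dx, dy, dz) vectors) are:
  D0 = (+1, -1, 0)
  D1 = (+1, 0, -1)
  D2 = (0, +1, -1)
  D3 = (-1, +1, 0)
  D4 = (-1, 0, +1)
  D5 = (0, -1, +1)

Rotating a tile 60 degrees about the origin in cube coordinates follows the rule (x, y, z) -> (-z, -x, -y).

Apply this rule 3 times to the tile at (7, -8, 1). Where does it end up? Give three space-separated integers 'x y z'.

Answer: -7 8 -1

Derivation:
Start: (7, -8, 1)
Step 1: (7, -8, 1) -> (-(1), -(7), -(-8)) = (-1, -7, 8)
Step 2: (-1, -7, 8) -> (-(8), -(-1), -(-7)) = (-8, 1, 7)
Step 3: (-8, 1, 7) -> (-(7), -(-8), -(1)) = (-7, 8, -1)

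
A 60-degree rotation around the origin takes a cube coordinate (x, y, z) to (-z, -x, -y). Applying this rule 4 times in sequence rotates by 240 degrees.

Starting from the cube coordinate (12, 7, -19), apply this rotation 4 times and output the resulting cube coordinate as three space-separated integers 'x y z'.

Answer: -19 12 7

Derivation:
Start: (12, 7, -19)
Step 1: (12, 7, -19) -> (-(-19), -(12), -(7)) = (19, -12, -7)
Step 2: (19, -12, -7) -> (-(-7), -(19), -(-12)) = (7, -19, 12)
Step 3: (7, -19, 12) -> (-(12), -(7), -(-19)) = (-12, -7, 19)
Step 4: (-12, -7, 19) -> (-(19), -(-12), -(-7)) = (-19, 12, 7)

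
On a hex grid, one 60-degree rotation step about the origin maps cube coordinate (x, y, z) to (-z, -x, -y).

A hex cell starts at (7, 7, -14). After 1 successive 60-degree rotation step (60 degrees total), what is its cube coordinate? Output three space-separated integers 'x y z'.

Start: (7, 7, -14)
Step 1: (7, 7, -14) -> (-(-14), -(7), -(7)) = (14, -7, -7)

Answer: 14 -7 -7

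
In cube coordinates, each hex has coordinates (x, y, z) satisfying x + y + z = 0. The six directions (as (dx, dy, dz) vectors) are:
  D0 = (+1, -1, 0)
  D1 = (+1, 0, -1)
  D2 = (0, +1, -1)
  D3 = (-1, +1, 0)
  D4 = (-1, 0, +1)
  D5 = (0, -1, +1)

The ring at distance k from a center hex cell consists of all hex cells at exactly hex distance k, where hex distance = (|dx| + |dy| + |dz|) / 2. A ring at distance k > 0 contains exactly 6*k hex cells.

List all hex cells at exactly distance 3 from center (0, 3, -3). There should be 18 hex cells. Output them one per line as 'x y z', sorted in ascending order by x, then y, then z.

Walk ring at distance 3 from (0, 3, -3):
Start at center + D4*3 = (-3, 3, 0)
  hex 0: (-3, 3, 0)
  hex 1: (-2, 2, 0)
  hex 2: (-1, 1, 0)
  hex 3: (0, 0, 0)
  hex 4: (1, 0, -1)
  hex 5: (2, 0, -2)
  hex 6: (3, 0, -3)
  hex 7: (3, 1, -4)
  hex 8: (3, 2, -5)
  hex 9: (3, 3, -6)
  hex 10: (2, 4, -6)
  hex 11: (1, 5, -6)
  hex 12: (0, 6, -6)
  hex 13: (-1, 6, -5)
  hex 14: (-2, 6, -4)
  hex 15: (-3, 6, -3)
  hex 16: (-3, 5, -2)
  hex 17: (-3, 4, -1)
Sorted: 18 hexes.

Answer: -3 3 0
-3 4 -1
-3 5 -2
-3 6 -3
-2 2 0
-2 6 -4
-1 1 0
-1 6 -5
0 0 0
0 6 -6
1 0 -1
1 5 -6
2 0 -2
2 4 -6
3 0 -3
3 1 -4
3 2 -5
3 3 -6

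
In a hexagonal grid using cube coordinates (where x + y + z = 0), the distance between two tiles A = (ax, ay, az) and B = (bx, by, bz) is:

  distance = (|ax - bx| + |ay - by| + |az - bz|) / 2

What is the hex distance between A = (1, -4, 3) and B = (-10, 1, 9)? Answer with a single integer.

Answer: 11

Derivation:
|ax - bx| = |1 - (-10)| = 11
|ay - by| = |-4 - 1| = 5
|az - bz| = |3 - 9| = 6
distance = (11 + 5 + 6) / 2 = 22 / 2 = 11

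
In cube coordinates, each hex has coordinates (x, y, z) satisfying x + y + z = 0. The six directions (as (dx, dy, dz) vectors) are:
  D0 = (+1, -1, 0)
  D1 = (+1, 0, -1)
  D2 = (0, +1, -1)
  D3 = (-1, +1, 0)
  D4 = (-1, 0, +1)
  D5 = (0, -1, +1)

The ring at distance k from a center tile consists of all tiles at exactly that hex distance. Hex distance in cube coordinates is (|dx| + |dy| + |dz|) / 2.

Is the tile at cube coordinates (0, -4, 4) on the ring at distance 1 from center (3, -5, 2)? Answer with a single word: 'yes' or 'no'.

|px - cx| = |0 - 3| = 3
|py - cy| = |-4 - (-5)| = 1
|pz - cz| = |4 - 2| = 2
distance = (3+1+2)/2 = 6/2 = 3
radius = 1; distance != radius -> no

Answer: no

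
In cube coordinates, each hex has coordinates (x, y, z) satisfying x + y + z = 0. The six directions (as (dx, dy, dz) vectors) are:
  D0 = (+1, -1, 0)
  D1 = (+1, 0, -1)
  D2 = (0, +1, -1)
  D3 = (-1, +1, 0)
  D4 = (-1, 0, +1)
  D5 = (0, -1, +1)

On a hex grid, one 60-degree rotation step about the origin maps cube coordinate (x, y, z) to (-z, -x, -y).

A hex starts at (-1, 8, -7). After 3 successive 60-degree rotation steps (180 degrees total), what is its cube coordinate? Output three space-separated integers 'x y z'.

Answer: 1 -8 7

Derivation:
Start: (-1, 8, -7)
Step 1: (-1, 8, -7) -> (-(-7), -(-1), -(8)) = (7, 1, -8)
Step 2: (7, 1, -8) -> (-(-8), -(7), -(1)) = (8, -7, -1)
Step 3: (8, -7, -1) -> (-(-1), -(8), -(-7)) = (1, -8, 7)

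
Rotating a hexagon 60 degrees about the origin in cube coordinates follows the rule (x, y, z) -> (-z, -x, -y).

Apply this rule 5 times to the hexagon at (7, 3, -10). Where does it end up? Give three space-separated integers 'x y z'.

Start: (7, 3, -10)
Step 1: (7, 3, -10) -> (-(-10), -(7), -(3)) = (10, -7, -3)
Step 2: (10, -7, -3) -> (-(-3), -(10), -(-7)) = (3, -10, 7)
Step 3: (3, -10, 7) -> (-(7), -(3), -(-10)) = (-7, -3, 10)
Step 4: (-7, -3, 10) -> (-(10), -(-7), -(-3)) = (-10, 7, 3)
Step 5: (-10, 7, 3) -> (-(3), -(-10), -(7)) = (-3, 10, -7)

Answer: -3 10 -7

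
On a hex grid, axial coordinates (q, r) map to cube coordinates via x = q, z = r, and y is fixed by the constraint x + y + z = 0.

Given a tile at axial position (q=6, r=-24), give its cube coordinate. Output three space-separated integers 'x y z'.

Answer: 6 18 -24

Derivation:
x = q = 6
z = r = -24
y = -x - z = -(6) - (-24) = 18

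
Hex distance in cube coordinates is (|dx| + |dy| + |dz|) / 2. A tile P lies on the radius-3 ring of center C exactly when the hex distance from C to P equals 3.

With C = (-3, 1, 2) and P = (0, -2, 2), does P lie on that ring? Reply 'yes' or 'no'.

|px - cx| = |0 - (-3)| = 3
|py - cy| = |-2 - 1| = 3
|pz - cz| = |2 - 2| = 0
distance = (3+3+0)/2 = 6/2 = 3
radius = 3; distance == radius -> yes

Answer: yes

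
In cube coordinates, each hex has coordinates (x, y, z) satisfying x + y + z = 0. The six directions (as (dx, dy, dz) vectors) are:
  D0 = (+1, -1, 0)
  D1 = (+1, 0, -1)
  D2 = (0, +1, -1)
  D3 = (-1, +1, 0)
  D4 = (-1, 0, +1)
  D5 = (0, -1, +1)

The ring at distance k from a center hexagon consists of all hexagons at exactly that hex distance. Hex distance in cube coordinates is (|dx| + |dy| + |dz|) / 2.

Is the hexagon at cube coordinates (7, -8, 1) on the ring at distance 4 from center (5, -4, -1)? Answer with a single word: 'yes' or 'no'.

|px - cx| = |7 - 5| = 2
|py - cy| = |-8 - (-4)| = 4
|pz - cz| = |1 - (-1)| = 2
distance = (2+4+2)/2 = 8/2 = 4
radius = 4; distance == radius -> yes

Answer: yes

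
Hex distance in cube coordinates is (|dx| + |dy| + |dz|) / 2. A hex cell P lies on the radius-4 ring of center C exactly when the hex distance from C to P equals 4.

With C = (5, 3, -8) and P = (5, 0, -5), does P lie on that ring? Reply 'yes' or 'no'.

Answer: no

Derivation:
|px - cx| = |5 - 5| = 0
|py - cy| = |0 - 3| = 3
|pz - cz| = |-5 - (-8)| = 3
distance = (0+3+3)/2 = 6/2 = 3
radius = 4; distance != radius -> no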